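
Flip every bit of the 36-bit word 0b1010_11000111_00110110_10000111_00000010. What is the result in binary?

Invert each bit: 101011000111001101101000011100000010 → 010100111000110010010111100011111101.

0b010100111000110010010111100011111101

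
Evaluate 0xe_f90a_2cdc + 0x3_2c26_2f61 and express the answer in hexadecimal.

Add column by column in base 16, right to left:
  c+1 = d
  d+6 = 3 carry 1
  c+f+1 = c carry 1
  2+2+1 = 5
  a+6 = 0 carry 1
  0+2+1 = 3
  9+c = 5 carry 1
  f+2+1 = 2 carry 1
  e+3+1 = 2 carry 1
  final carry 1

0x1225305c3d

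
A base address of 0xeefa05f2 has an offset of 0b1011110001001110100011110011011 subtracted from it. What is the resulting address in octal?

0o22064537127

0xeefa05f2 = 0o35676402762 in octal.
0b1011110001001110100011110011011 = 0o13611643633 in octal.
Subtract column by column in base 8:
  2-3 → 7 (borrow)
  6-3-1 → 2
  7-6 → 1
  2-3 → 7 (borrow)
  0-4-1 → 3 (borrow)
  4-6-1 → 5 (borrow)
  6-1-1 → 4
  7-1 → 6
  6-6 → 0
  5-3 → 2
  3-1 → 2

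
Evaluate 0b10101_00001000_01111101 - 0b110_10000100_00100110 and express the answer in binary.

0b11101000010001010111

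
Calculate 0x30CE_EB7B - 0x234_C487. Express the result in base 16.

0x2E9A26F4

Subtract column by column in base 16:
  B-7 → 4
  7-8 → F (borrow)
  B-4-1 → 6
  E-C → 2
  E-4 → A
  C-3 → 9
  0-2 → E (borrow)
  3-0-1 → 2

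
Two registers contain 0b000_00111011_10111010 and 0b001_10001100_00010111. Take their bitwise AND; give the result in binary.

0b0000000100000010010

AND bit by bit (1 only where both bits are 1):
  0000011101110111010
& 0011000110000010111
= 0000000100000010010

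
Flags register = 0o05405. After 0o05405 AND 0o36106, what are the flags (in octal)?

AND each oct digit independently (no carries):
  0&3=0, 5&6=4, 4&1=0, 0&0=0, 5&6=4

0o04004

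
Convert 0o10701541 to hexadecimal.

0x238361

Each octal digit is 3 bits: 1=001 0=000 7=111 0=000 1=001 5=101 4=100 1=001.
Group the bits into nibbles: 0010 0011 1000 0011 0110 0001 → 238361.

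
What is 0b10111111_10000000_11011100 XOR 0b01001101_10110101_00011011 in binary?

XOR bit by bit (1 where the bits differ):
  101111111000000011011100
^ 010011011011010100011011
= 111100100011010111000111

0b111100100011010111000111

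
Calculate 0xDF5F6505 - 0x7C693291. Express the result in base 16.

0x62F63274

Subtract column by column in base 16:
  5-1 → 4
  0-9 → 7 (borrow)
  5-2-1 → 2
  6-3 → 3
  F-9 → 6
  5-6 → F (borrow)
  F-C-1 → 2
  D-7 → 6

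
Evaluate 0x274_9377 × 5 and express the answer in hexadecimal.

0xC46E153

Multiply each base-16 digit by 5, carrying:
  7×5 = 35 → write 3 carry 2
  7×5+2 = 37 → write 5 carry 2
  3×5+2 = 17 → write 1 carry 1
  9×5+1 = 46 → write E carry 2
  4×5+2 = 22 → write 6 carry 1
  7×5+1 = 36 → write 4 carry 2
  2×5+2 = 12 → write C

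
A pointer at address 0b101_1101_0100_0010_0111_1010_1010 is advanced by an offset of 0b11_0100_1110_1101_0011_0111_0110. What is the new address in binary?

0b1001001000101111101100100000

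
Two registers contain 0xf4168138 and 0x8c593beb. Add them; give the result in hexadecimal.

Add column by column in base 16, right to left:
  8+b = 3 carry 1
  3+e+1 = 2 carry 1
  1+b+1 = d
  8+3 = b
  6+9 = f
  1+5 = 6
  4+c = 0 carry 1
  f+8+1 = 8 carry 1
  final carry 1

0x1806fbd23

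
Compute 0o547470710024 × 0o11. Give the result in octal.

0o6244400010264

Multiply each base-8 digit by 9, carrying:
  4×9 = 36 → write 4 carry 4
  2×9+4 = 22 → write 6 carry 2
  0×9+2 = 2 → write 2
  0×9 = 0 → write 0
  1×9 = 9 → write 1 carry 1
  7×9+1 = 64 → write 0 carry 8
  0×9+8 = 8 → write 0 carry 1
  7×9+1 = 64 → write 0 carry 8
  4×9+8 = 44 → write 4 carry 5
  7×9+5 = 68 → write 4 carry 8
  4×9+8 = 44 → write 4 carry 5
  5×9+5 = 50 → write 2 carry 6
  remaining carry: 6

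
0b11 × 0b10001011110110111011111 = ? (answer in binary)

0b110100011100100110011101

Multiply each base-2 digit by 3, carrying:
  1×3 = 3 → write 1 carry 1
  1×3+1 = 4 → write 0 carry 2
  1×3+2 = 5 → write 1 carry 2
  1×3+2 = 5 → write 1 carry 2
  1×3+2 = 5 → write 1 carry 2
  0×3+2 = 2 → write 0 carry 1
  1×3+1 = 4 → write 0 carry 2
  1×3+2 = 5 → write 1 carry 2
  1×3+2 = 5 → write 1 carry 2
  0×3+2 = 2 → write 0 carry 1
  1×3+1 = 4 → write 0 carry 2
  1×3+2 = 5 → write 1 carry 2
  0×3+2 = 2 → write 0 carry 1
  1×3+1 = 4 → write 0 carry 2
  1×3+2 = 5 → write 1 carry 2
  1×3+2 = 5 → write 1 carry 2
  1×3+2 = 5 → write 1 carry 2
  0×3+2 = 2 → write 0 carry 1
  1×3+1 = 4 → write 0 carry 2
  0×3+2 = 2 → write 0 carry 1
  0×3+1 = 1 → write 1
  0×3 = 0 → write 0
  1×3 = 3 → write 1 carry 1
  remaining carry: 1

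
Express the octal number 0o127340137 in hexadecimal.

0x15dc05f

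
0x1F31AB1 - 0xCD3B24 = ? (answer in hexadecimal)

Subtract column by column in base 16:
  1-4 → D (borrow)
  B-2-1 → 8
  A-B → F (borrow)
  1-3-1 → D (borrow)
  3-D-1 → 5 (borrow)
  F-C-1 → 2
  1-0 → 1

0x125DF8D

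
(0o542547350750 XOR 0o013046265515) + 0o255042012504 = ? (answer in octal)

0o1026543147751

First 0o542547350750 XOR 0o013046265515 = 0o551501135245.
Add column by column in base 8, right to left:
  5+4 = 1 carry 1
  4+0+1 = 5
  2+5 = 7
  5+2 = 7
  3+1 = 4
  1+0 = 1
  1+2 = 3
  0+4 = 4
  5+0 = 5
  1+5 = 6
  5+5 = 2 carry 1
  5+2+1 = 0 carry 1
  final carry 1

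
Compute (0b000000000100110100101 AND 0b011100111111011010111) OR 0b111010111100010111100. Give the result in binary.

0b111010111100010111101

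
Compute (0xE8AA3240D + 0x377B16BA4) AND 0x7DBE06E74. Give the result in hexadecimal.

0x202400E30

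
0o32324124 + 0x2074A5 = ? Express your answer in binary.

0o32324124 = 0b11010011010100001010100 in binary.
0x2074A5 = 0b1000000111010010100101 in binary.
Add column by column in base 2, right to left:
  0+1 = 1
  0+0 = 0
  1+1 = 0 carry 1
  0+0+1 = 1
  1+0 = 1
  0+1 = 1
  1+0 = 1
  0+1 = 1
  0+0 = 0
  0+0 = 0
  0+1 = 1
  1+0 = 1
  0+1 = 1
  1+1 = 0 carry 1
  0+1+1 = 0 carry 1
  1+0+1 = 0 carry 1
  1+0+1 = 0 carry 1
  0+0+1 = 1
  0+0 = 0
  1+0 = 1
  0+0 = 0
  1+1 = 0 carry 1
  1+0+1 = 0 carry 1
  final carry 1

0b100010100001110011111001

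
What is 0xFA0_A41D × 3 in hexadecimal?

Multiply each base-16 digit by 3, carrying:
  D×3 = 39 → write 7 carry 2
  1×3+2 = 5 → write 5
  4×3 = 12 → write C
  A×3 = 30 → write E carry 1
  0×3+1 = 1 → write 1
  A×3 = 30 → write E carry 1
  F×3+1 = 46 → write E carry 2
  remaining carry: 2

0x2EE1EC57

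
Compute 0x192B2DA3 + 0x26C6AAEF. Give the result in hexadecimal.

Add column by column in base 16, right to left:
  3+F = 2 carry 1
  A+E+1 = 9 carry 1
  D+A+1 = 8 carry 1
  2+A+1 = D
  B+6 = 1 carry 1
  2+C+1 = F
  9+6 = F
  1+2 = 3

0x3FF1D892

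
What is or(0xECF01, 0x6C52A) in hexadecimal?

OR each hex digit independently (no carries):
  E|6=E, C|C=C, F|5=F, 0|2=2, 1|A=B

0xECF2B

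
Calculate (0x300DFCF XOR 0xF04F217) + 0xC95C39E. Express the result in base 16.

0x1899F176

First 0x300DFCF XOR 0xF04F217 = 0xC042DD8.
Add column by column in base 16, right to left:
  8+E = 6 carry 1
  D+9+1 = 7 carry 1
  D+3+1 = 1 carry 1
  2+C+1 = F
  4+5 = 9
  0+9 = 9
  C+C = 8 carry 1
  final carry 1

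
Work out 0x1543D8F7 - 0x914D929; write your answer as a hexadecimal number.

Subtract column by column in base 16:
  7-9 → E (borrow)
  F-2-1 → C
  8-9 → F (borrow)
  D-D-1 → F (borrow)
  3-4-1 → E (borrow)
  4-1-1 → 2
  5-9 → C (borrow)
  1-0-1 → 0

0xC2EFFCE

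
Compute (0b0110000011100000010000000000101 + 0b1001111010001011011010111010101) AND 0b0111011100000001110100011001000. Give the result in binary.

0b111011100000001100000011001000

Add column by column in base 2, right to left:
  1+1 = 0 carry 1
  0+0+1 = 1
  1+1 = 0 carry 1
  0+0+1 = 1
  0+1 = 1
  0+0 = 0
  0+1 = 1
  0+1 = 1
  0+1 = 1
  0+0 = 0
  0+1 = 1
  0+0 = 0
  0+1 = 1
  1+1 = 0 carry 1
  0+0+1 = 1
  0+1 = 1
  0+1 = 1
  0+0 = 0
  0+1 = 1
  0+0 = 0
  1+0 = 1
  1+0 = 1
  1+1 = 0 carry 1
  0+0+1 = 1
  0+1 = 1
  0+1 = 1
  0+1 = 1
  0+1 = 1
  1+0 = 1
  1+0 = 1
  0+1 = 1
Sum = 0b1111111101101011101010111011010; now AND with 0b0111011100000001110100011001000:
  1111111101101011101010111011010
& 0111011100000001110100011001000
= 0111011100000001100000011001000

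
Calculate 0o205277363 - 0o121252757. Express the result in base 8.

0o64024404

Subtract column by column in base 8:
  3-7 → 4 (borrow)
  6-5-1 → 0
  3-7 → 4 (borrow)
  7-2-1 → 4
  7-5 → 2
  2-2 → 0
  5-1 → 4
  0-2 → 6 (borrow)
  2-1-1 → 0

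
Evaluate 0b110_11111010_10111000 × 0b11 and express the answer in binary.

0b101001111000000101000

Multiply each base-2 digit by 3, carrying:
  0×3 = 0 → write 0
  0×3 = 0 → write 0
  0×3 = 0 → write 0
  1×3 = 3 → write 1 carry 1
  1×3+1 = 4 → write 0 carry 2
  1×3+2 = 5 → write 1 carry 2
  0×3+2 = 2 → write 0 carry 1
  1×3+1 = 4 → write 0 carry 2
  0×3+2 = 2 → write 0 carry 1
  1×3+1 = 4 → write 0 carry 2
  0×3+2 = 2 → write 0 carry 1
  1×3+1 = 4 → write 0 carry 2
  1×3+2 = 5 → write 1 carry 2
  1×3+2 = 5 → write 1 carry 2
  1×3+2 = 5 → write 1 carry 2
  1×3+2 = 5 → write 1 carry 2
  0×3+2 = 2 → write 0 carry 1
  1×3+1 = 4 → write 0 carry 2
  1×3+2 = 5 → write 1 carry 2
  remaining carry: 10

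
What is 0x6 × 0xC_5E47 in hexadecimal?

Multiply each base-16 digit by 6, carrying:
  7×6 = 42 → write A carry 2
  4×6+2 = 26 → write A carry 1
  E×6+1 = 85 → write 5 carry 5
  5×6+5 = 35 → write 3 carry 2
  C×6+2 = 74 → write A carry 4
  remaining carry: 4

0x4A35AA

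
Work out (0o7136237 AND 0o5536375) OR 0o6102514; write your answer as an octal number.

0o7136237 AND 0o5536375 = 0o5136235.
Then OR with 0o6102514.

0o7136735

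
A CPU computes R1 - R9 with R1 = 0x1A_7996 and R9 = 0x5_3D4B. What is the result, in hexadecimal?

0x153C4B

Subtract column by column in base 16:
  6-B → B (borrow)
  9-4-1 → 4
  9-D → C (borrow)
  7-3-1 → 3
  A-5 → 5
  1-0 → 1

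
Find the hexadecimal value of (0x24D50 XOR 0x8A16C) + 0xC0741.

0x16F37D

First 0x24D50 XOR 0x8A16C = 0xAEC3C.
Add column by column in base 16, right to left:
  C+1 = D
  3+4 = 7
  C+7 = 3 carry 1
  E+0+1 = F
  A+C = 6 carry 1
  final carry 1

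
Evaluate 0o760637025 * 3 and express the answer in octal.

0o2722335077

Multiply each base-8 digit by 3, carrying:
  5×3 = 15 → write 7 carry 1
  2×3+1 = 7 → write 7
  0×3 = 0 → write 0
  7×3 = 21 → write 5 carry 2
  3×3+2 = 11 → write 3 carry 1
  6×3+1 = 19 → write 3 carry 2
  0×3+2 = 2 → write 2
  6×3 = 18 → write 2 carry 2
  7×3+2 = 23 → write 7 carry 2
  remaining carry: 2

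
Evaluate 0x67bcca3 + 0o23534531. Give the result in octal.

0o662502774

0x67bcca3 = 0o636746243 in octal.
Add column by column in base 8, right to left:
  3+1 = 4
  4+3 = 7
  2+5 = 7
  6+4 = 2 carry 1
  4+3+1 = 0 carry 1
  7+5+1 = 5 carry 1
  6+3+1 = 2 carry 1
  3+2+1 = 6
  6+0 = 6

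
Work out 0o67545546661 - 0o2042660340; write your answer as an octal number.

Subtract column by column in base 8:
  1-0 → 1
  6-4 → 2
  6-3 → 3
  6-0 → 6
  4-6 → 6 (borrow)
  5-6-1 → 6 (borrow)
  5-2-1 → 2
  4-4 → 0
  5-0 → 5
  7-2 → 5
  6-0 → 6

0o65502666321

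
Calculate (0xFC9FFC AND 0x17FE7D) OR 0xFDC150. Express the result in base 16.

0xFC9FFC AND 0x17FE7D = 0x149E7C.
Then OR with 0xFDC150.

0xFDDF7C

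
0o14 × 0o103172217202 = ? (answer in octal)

0o1446673267030

Multiply each base-8 digit by 12, carrying:
  2×12 = 24 → write 0 carry 3
  0×12+3 = 3 → write 3
  2×12 = 24 → write 0 carry 3
  7×12+3 = 87 → write 7 carry 10
  1×12+10 = 22 → write 6 carry 2
  2×12+2 = 26 → write 2 carry 3
  2×12+3 = 27 → write 3 carry 3
  7×12+3 = 87 → write 7 carry 10
  1×12+10 = 22 → write 6 carry 2
  3×12+2 = 38 → write 6 carry 4
  0×12+4 = 4 → write 4
  1×12 = 12 → write 4 carry 1
  remaining carry: 1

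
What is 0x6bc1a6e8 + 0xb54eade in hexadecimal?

0x771691c6

Add column by column in base 16, right to left:
  8+e = 6 carry 1
  e+d+1 = c carry 1
  6+a+1 = 1 carry 1
  a+e+1 = 9 carry 1
  1+4+1 = 6
  c+5 = 1 carry 1
  b+b+1 = 7 carry 1
  6+0+1 = 7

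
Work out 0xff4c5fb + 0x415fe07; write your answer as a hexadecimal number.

0x140ac402

Add column by column in base 16, right to left:
  b+7 = 2 carry 1
  f+0+1 = 0 carry 1
  5+e+1 = 4 carry 1
  c+f+1 = c carry 1
  4+5+1 = a
  f+1 = 0 carry 1
  f+4+1 = 4 carry 1
  final carry 1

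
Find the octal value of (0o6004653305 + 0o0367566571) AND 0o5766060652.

Add column by column in base 8, right to left:
  5+1 = 6
  0+7 = 7
  3+5 = 0 carry 1
  3+6+1 = 2 carry 1
  5+6+1 = 4 carry 1
  6+5+1 = 4 carry 1
  4+7+1 = 4 carry 1
  0+6+1 = 7
  0+3 = 3
  6+0 = 6
Sum = 0o6374442076; now AND with 0o5766060652:
  6&5=4, 3&7=3, 7&6=6, 4&6=4, 4&0=0, 4&6=4, 2&0=0, 0&6=0, 7&5=5, 6&2=2

0o4364040052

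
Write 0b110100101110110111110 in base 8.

Group the bits in threes: 110 100 101 110 110 111 110 → 6456676.

0o6456676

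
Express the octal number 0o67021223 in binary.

0b110111000010001010010011

Each octal digit is 3 bits: 6=110 7=111 0=000 2=010 1=001 2=010 2=010 3=011.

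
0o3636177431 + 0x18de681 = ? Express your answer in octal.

0o4001562632

0x18de681 = 0o143363201 in octal.
Add column by column in base 8, right to left:
  1+1 = 2
  3+0 = 3
  4+2 = 6
  7+3 = 2 carry 1
  7+6+1 = 6 carry 1
  1+3+1 = 5
  6+3 = 1 carry 1
  3+4+1 = 0 carry 1
  6+1+1 = 0 carry 1
  3+0+1 = 4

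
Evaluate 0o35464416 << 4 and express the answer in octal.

4 bits is not a whole number of base-8 digits; in binary: 11101100110100100001110 << 4 = 111011001101001000011100000.

0o731510340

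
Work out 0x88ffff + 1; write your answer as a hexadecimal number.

0x890000

The trailing 4 digits are F (max in base 16), so adding 1 cascades: they roll to 0 and the next digit up increments.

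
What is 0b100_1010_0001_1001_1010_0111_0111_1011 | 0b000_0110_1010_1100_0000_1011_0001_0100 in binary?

0b1001110101111011010111101111111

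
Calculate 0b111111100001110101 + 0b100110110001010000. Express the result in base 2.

0b1100110010011000101

Add column by column in base 2, right to left:
  1+0 = 1
  0+0 = 0
  1+0 = 1
  0+0 = 0
  1+1 = 0 carry 1
  1+0+1 = 0 carry 1
  1+1+1 = 1 carry 1
  0+0+1 = 1
  0+0 = 0
  0+0 = 0
  0+1 = 1
  1+1 = 0 carry 1
  1+0+1 = 0 carry 1
  1+1+1 = 1 carry 1
  1+1+1 = 1 carry 1
  1+0+1 = 0 carry 1
  1+0+1 = 0 carry 1
  1+1+1 = 1 carry 1
  final carry 1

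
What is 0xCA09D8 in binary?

0b110010100000100111011000

Expand each hex digit to 4 bits: C=1100 A=1010 0=0000 9=1001 D=1101 8=1000.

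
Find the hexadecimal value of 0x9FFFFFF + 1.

0xA000000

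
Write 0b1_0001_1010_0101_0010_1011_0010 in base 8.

0o106451262

Group the bits in threes: 001 000 110 100 101 001 010 110 010 → 106451262.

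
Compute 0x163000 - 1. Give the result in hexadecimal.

0x162FFF

The trailing 3 digits are 0, so subtracting 1 borrows through: they become F and the next digit up decrements.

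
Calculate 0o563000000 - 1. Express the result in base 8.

The trailing 6 digits are 0, so subtracting 1 borrows through: they become 7 and the next digit up decrements.

0o562777777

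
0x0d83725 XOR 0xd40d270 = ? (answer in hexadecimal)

0xd98e555

XOR each hex digit independently (no carries):
  0^d=d, d^4=9, 8^0=8, 3^d=e, 7^2=5, 2^7=5, 5^0=5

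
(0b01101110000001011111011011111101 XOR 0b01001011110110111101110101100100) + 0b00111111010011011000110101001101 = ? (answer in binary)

First 0b01101110000001011111011011111101 XOR 0b01001011110110111101110101100100 = 0b00100101110111100010101110011001.
Add column by column in base 2, right to left:
  1+1 = 0 carry 1
  0+0+1 = 1
  0+1 = 1
  1+1 = 0 carry 1
  1+0+1 = 0 carry 1
  0+0+1 = 1
  0+1 = 1
  1+0 = 1
  1+1 = 0 carry 1
  1+0+1 = 0 carry 1
  0+1+1 = 0 carry 1
  1+1+1 = 1 carry 1
  0+0+1 = 1
  1+0 = 1
  0+0 = 0
  0+1 = 1
  0+1 = 1
  1+0 = 1
  1+1 = 0 carry 1
  1+1+1 = 1 carry 1
  1+0+1 = 0 carry 1
  0+0+1 = 1
  1+1 = 0 carry 1
  1+0+1 = 0 carry 1
  1+1+1 = 1 carry 1
  0+1+1 = 0 carry 1
  1+1+1 = 1 carry 1
  0+1+1 = 0 carry 1
  0+1+1 = 0 carry 1
  1+1+1 = 1 carry 1
  final carry 1

0b1100101001010111011100011100110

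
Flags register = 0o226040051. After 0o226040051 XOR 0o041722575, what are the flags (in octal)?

XOR each oct digit independently (no carries):
  2^0=2, 2^4=6, 6^1=7, 0^7=7, 4^2=6, 0^2=2, 0^5=5, 5^7=2, 1^5=4

0o267762524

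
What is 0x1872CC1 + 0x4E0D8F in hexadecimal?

0x1D53A50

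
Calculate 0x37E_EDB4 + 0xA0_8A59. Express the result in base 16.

Add column by column in base 16, right to left:
  4+9 = D
  B+5 = 0 carry 1
  D+A+1 = 8 carry 1
  E+8+1 = 7 carry 1
  E+0+1 = F
  7+A = 1 carry 1
  3+0+1 = 4

0x41F780D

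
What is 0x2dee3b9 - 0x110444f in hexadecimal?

Subtract column by column in base 16:
  9-f → a (borrow)
  b-4-1 → 6
  3-4 → f (borrow)
  e-4-1 → 9
  e-0 → e
  d-1 → c
  2-1 → 1

0x1ce9f6a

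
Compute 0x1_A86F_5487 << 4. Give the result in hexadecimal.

Shifting left by 4 bits = 1 hex digit: append 1 zero.

0x1A86F54870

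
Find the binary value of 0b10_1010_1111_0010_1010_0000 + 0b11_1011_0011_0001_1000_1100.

0b11001100010010000101100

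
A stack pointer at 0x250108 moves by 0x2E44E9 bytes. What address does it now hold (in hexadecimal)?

0x5345F1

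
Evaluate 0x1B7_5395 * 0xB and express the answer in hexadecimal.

Multiply each base-16 digit by 11, carrying:
  5×11 = 55 → write 7 carry 3
  9×11+3 = 102 → write 6 carry 6
  3×11+6 = 39 → write 7 carry 2
  5×11+2 = 57 → write 9 carry 3
  7×11+3 = 80 → write 0 carry 5
  B×11+5 = 126 → write E carry 7
  1×11+7 = 18 → write 2 carry 1
  remaining carry: 1

0x12E09767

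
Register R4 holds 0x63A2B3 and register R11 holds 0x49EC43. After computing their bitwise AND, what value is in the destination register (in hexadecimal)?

AND each hex digit independently (no carries):
  6&4=4, 3&9=1, A&E=A, 2&C=0, B&4=0, 3&3=3

0x41A003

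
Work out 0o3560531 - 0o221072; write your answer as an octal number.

Subtract column by column in base 8:
  1-2 → 7 (borrow)
  3-7-1 → 3 (borrow)
  5-0-1 → 4
  0-1 → 7 (borrow)
  6-2-1 → 3
  5-2 → 3
  3-0 → 3

0o3337437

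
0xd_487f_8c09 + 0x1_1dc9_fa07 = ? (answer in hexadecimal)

0xe66498610

Add column by column in base 16, right to left:
  9+7 = 0 carry 1
  0+0+1 = 1
  c+a = 6 carry 1
  8+f+1 = 8 carry 1
  f+9+1 = 9 carry 1
  7+c+1 = 4 carry 1
  8+d+1 = 6 carry 1
  4+1+1 = 6
  d+1 = e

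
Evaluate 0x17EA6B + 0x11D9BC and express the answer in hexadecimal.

0x29C427

Add column by column in base 16, right to left:
  B+C = 7 carry 1
  6+B+1 = 2 carry 1
  A+9+1 = 4 carry 1
  E+D+1 = C carry 1
  7+1+1 = 9
  1+1 = 2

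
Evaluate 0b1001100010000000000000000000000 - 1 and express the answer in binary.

0b1001100001111111111111111111111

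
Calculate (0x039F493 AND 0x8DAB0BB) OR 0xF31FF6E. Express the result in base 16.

0xF39FFFF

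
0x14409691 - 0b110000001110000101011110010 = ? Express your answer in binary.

0x14409691 = 0b10100010000001001011010010001 in binary.
Subtract column by column in base 2:
  1-0 → 1
  0-1 → 1 (borrow)
  0-0-1 → 1 (borrow)
  0-0-1 → 1 (borrow)
  1-1-1 → 1 (borrow)
  0-1-1 → 0 (borrow)
  0-1-1 → 0 (borrow)
  1-1-1 → 1 (borrow)
  0-0-1 → 1 (borrow)
  1-1-1 → 1 (borrow)
  1-0-1 → 0
  0-1 → 1 (borrow)
  1-0-1 → 0
  0-0 → 0
  0-0 → 0
  1-0 → 1
  0-1 → 1 (borrow)
  0-1-1 → 0 (borrow)
  0-1-1 → 0 (borrow)
  0-0-1 → 1 (borrow)
  0-0-1 → 1 (borrow)
  0-0-1 → 1 (borrow)
  1-0-1 → 0
  0-0 → 0
  0-0 → 0
  0-1 → 1 (borrow)
  1-1-1 → 1 (borrow)
  0-0-1 → 1 (borrow)
  1-0-1 → 0

0b1110001110011000101110011111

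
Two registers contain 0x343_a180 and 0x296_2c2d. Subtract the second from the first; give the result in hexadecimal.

0xad7553

Subtract column by column in base 16:
  0-d → 3 (borrow)
  8-2-1 → 5
  1-c → 5 (borrow)
  a-2-1 → 7
  3-6 → d (borrow)
  4-9-1 → a (borrow)
  3-2-1 → 0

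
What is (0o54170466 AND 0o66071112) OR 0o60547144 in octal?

0o54170466 AND 0o66071112 = 0o44070002.
Then OR with 0o60547144.

0o64577146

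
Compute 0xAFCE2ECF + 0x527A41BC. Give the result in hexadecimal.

Add column by column in base 16, right to left:
  F+C = B carry 1
  C+B+1 = 8 carry 1
  E+1+1 = 0 carry 1
  2+4+1 = 7
  E+A = 8 carry 1
  C+7+1 = 4 carry 1
  F+2+1 = 2 carry 1
  A+5+1 = 0 carry 1
  final carry 1

0x10248708B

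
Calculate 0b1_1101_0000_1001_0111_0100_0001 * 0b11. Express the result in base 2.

Multiply each base-2 digit by 3, carrying:
  1×3 = 3 → write 1 carry 1
  0×3+1 = 1 → write 1
  0×3 = 0 → write 0
  0×3 = 0 → write 0
  0×3 = 0 → write 0
  0×3 = 0 → write 0
  1×3 = 3 → write 1 carry 1
  0×3+1 = 1 → write 1
  1×3 = 3 → write 1 carry 1
  1×3+1 = 4 → write 0 carry 2
  1×3+2 = 5 → write 1 carry 2
  0×3+2 = 2 → write 0 carry 1
  1×3+1 = 4 → write 0 carry 2
  0×3+2 = 2 → write 0 carry 1
  0×3+1 = 1 → write 1
  1×3 = 3 → write 1 carry 1
  0×3+1 = 1 → write 1
  0×3 = 0 → write 0
  0×3 = 0 → write 0
  0×3 = 0 → write 0
  1×3 = 3 → write 1 carry 1
  0×3+1 = 1 → write 1
  1×3 = 3 → write 1 carry 1
  1×3+1 = 4 → write 0 carry 2
  1×3+2 = 5 → write 1 carry 2
  remaining carry: 10

0b101011100011100010111000011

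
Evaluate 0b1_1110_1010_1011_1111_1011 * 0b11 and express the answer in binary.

Multiply each base-2 digit by 3, carrying:
  1×3 = 3 → write 1 carry 1
  1×3+1 = 4 → write 0 carry 2
  0×3+2 = 2 → write 0 carry 1
  1×3+1 = 4 → write 0 carry 2
  1×3+2 = 5 → write 1 carry 2
  1×3+2 = 5 → write 1 carry 2
  1×3+2 = 5 → write 1 carry 2
  1×3+2 = 5 → write 1 carry 2
  1×3+2 = 5 → write 1 carry 2
  1×3+2 = 5 → write 1 carry 2
  0×3+2 = 2 → write 0 carry 1
  1×3+1 = 4 → write 0 carry 2
  0×3+2 = 2 → write 0 carry 1
  1×3+1 = 4 → write 0 carry 2
  0×3+2 = 2 → write 0 carry 1
  1×3+1 = 4 → write 0 carry 2
  0×3+2 = 2 → write 0 carry 1
  1×3+1 = 4 → write 0 carry 2
  1×3+2 = 5 → write 1 carry 2
  1×3+2 = 5 → write 1 carry 2
  1×3+2 = 5 → write 1 carry 2
  remaining carry: 10

0b10111000000001111110001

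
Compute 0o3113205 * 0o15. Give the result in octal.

Multiply each base-8 digit by 13, carrying:
  5×13 = 65 → write 1 carry 8
  0×13+8 = 8 → write 0 carry 1
  2×13+1 = 27 → write 3 carry 3
  3×13+3 = 42 → write 2 carry 5
  1×13+5 = 18 → write 2 carry 2
  1×13+2 = 15 → write 7 carry 1
  3×13+1 = 40 → write 0 carry 5
  remaining carry: 5

0o50722301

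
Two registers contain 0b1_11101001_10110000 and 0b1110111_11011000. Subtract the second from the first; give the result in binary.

0b10111000111011000

Subtract column by column in base 2:
  0-0 → 0
  0-0 → 0
  0-0 → 0
  0-1 → 1 (borrow)
  1-1-1 → 1 (borrow)
  1-0-1 → 0
  0-1 → 1 (borrow)
  1-1-1 → 1 (borrow)
  1-1-1 → 1 (borrow)
  0-1-1 → 0 (borrow)
  0-1-1 → 0 (borrow)
  1-0-1 → 0
  0-1 → 1 (borrow)
  1-1-1 → 1 (borrow)
  1-1-1 → 1 (borrow)
  1-0-1 → 0
  1-0 → 1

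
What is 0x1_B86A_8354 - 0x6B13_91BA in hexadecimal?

0x14D56F19A

Subtract column by column in base 16:
  4-A → A (borrow)
  5-B-1 → 9 (borrow)
  3-1-1 → 1
  8-9 → F (borrow)
  A-3-1 → 6
  6-1 → 5
  8-B → D (borrow)
  B-6-1 → 4
  1-0 → 1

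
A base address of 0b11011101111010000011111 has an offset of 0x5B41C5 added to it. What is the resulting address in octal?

0o62432744

0b11011101111010000011111 = 0o33572037 in octal.
0x5B41C5 = 0o26640705 in octal.
Add column by column in base 8, right to left:
  7+5 = 4 carry 1
  3+0+1 = 4
  0+7 = 7
  2+0 = 2
  7+4 = 3 carry 1
  5+6+1 = 4 carry 1
  3+6+1 = 2 carry 1
  3+2+1 = 6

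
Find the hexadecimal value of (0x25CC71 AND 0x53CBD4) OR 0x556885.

0x25CC71 AND 0x53CBD4 = 0x01C850.
Then OR with 0x556885.

0x55E8D5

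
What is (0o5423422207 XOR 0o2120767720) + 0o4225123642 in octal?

First 0o5423422207 XOR 0o2120767720 = 0o7503345527.
Add column by column in base 8, right to left:
  7+2 = 1 carry 1
  2+4+1 = 7
  5+6 = 3 carry 1
  5+3+1 = 1 carry 1
  4+2+1 = 7
  3+1 = 4
  3+5 = 0 carry 1
  0+2+1 = 3
  5+2 = 7
  7+4 = 3 carry 1
  final carry 1

0o13730471371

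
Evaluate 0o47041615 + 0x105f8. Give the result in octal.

0x105f8 = 0o202770 in octal.
Add column by column in base 8, right to left:
  5+0 = 5
  1+7 = 0 carry 1
  6+7+1 = 6 carry 1
  1+2+1 = 4
  4+0 = 4
  0+2 = 2
  7+0 = 7
  4+0 = 4

0o47244605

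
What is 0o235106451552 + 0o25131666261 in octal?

0o262240340033

Add column by column in base 8, right to left:
  2+1 = 3
  5+6 = 3 carry 1
  5+2+1 = 0 carry 1
  1+6+1 = 0 carry 1
  5+6+1 = 4 carry 1
  4+6+1 = 3 carry 1
  6+1+1 = 0 carry 1
  0+3+1 = 4
  1+1 = 2
  5+5 = 2 carry 1
  3+2+1 = 6
  2+0 = 2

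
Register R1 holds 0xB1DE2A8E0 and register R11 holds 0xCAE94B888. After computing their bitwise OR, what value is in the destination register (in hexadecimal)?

OR each hex digit independently (no carries):
  B|C=F, 1|A=B, D|E=F, E|9=F, 2|4=6, A|B=B, 8|8=8, E|8=E, 0|8=8

0xFBFF6B8E8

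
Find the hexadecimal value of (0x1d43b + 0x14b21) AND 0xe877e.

0x2075c

Add column by column in base 16, right to left:
  b+1 = c
  3+2 = 5
  4+b = f
  d+4 = 1 carry 1
  1+1+1 = 3
Sum = 0x31f5c; now AND with 0xe877e:
  3&e=2, 1&8=0, f&7=7, 5&7=5, c&e=c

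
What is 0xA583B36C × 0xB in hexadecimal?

0x71CA8B5A4

Multiply each base-16 digit by 11, carrying:
  C×11 = 132 → write 4 carry 8
  6×11+8 = 74 → write A carry 4
  3×11+4 = 37 → write 5 carry 2
  B×11+2 = 123 → write B carry 7
  3×11+7 = 40 → write 8 carry 2
  8×11+2 = 90 → write A carry 5
  5×11+5 = 60 → write C carry 3
  A×11+3 = 113 → write 1 carry 7
  remaining carry: 7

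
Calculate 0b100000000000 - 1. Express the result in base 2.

The trailing 11 digits are 0, so subtracting 1 borrows through: they become 1 and the next digit up decrements.

0b11111111111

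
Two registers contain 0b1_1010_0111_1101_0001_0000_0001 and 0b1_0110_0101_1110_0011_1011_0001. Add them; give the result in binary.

0b11000011011011010010110010

Add column by column in base 2, right to left:
  1+1 = 0 carry 1
  0+0+1 = 1
  0+0 = 0
  0+0 = 0
  0+1 = 1
  0+1 = 1
  0+0 = 0
  0+1 = 1
  1+1 = 0 carry 1
  0+1+1 = 0 carry 1
  0+0+1 = 1
  0+0 = 0
  1+0 = 1
  0+1 = 1
  1+1 = 0 carry 1
  1+1+1 = 1 carry 1
  1+1+1 = 1 carry 1
  1+0+1 = 0 carry 1
  1+1+1 = 1 carry 1
  0+0+1 = 1
  0+0 = 0
  1+1 = 0 carry 1
  0+1+1 = 0 carry 1
  1+0+1 = 0 carry 1
  1+1+1 = 1 carry 1
  final carry 1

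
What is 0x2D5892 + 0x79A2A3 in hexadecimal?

0xA6FB35

Add column by column in base 16, right to left:
  2+3 = 5
  9+A = 3 carry 1
  8+2+1 = B
  5+A = F
  D+9 = 6 carry 1
  2+7+1 = A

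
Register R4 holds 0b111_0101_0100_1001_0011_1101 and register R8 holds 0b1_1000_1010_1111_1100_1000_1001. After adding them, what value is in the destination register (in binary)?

0b10000000000100010111000110

Add column by column in base 2, right to left:
  1+1 = 0 carry 1
  0+0+1 = 1
  1+0 = 1
  1+1 = 0 carry 1
  1+0+1 = 0 carry 1
  1+0+1 = 0 carry 1
  0+0+1 = 1
  0+1 = 1
  1+0 = 1
  0+0 = 0
  0+1 = 1
  1+1 = 0 carry 1
  0+1+1 = 0 carry 1
  0+1+1 = 0 carry 1
  1+1+1 = 1 carry 1
  0+1+1 = 0 carry 1
  1+0+1 = 0 carry 1
  0+1+1 = 0 carry 1
  1+0+1 = 0 carry 1
  0+1+1 = 0 carry 1
  1+0+1 = 0 carry 1
  1+0+1 = 0 carry 1
  1+0+1 = 0 carry 1
  0+1+1 = 0 carry 1
  0+1+1 = 0 carry 1
  final carry 1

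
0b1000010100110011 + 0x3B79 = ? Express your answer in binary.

0x3B79 = 0b11101101111001 in binary.
Add column by column in base 2, right to left:
  1+1 = 0 carry 1
  1+0+1 = 0 carry 1
  0+0+1 = 1
  0+1 = 1
  1+1 = 0 carry 1
  1+1+1 = 1 carry 1
  0+1+1 = 0 carry 1
  0+0+1 = 1
  1+1 = 0 carry 1
  0+1+1 = 0 carry 1
  1+0+1 = 0 carry 1
  0+1+1 = 0 carry 1
  0+1+1 = 0 carry 1
  0+1+1 = 0 carry 1
  0+0+1 = 1
  1+0 = 1

0b1100000010101100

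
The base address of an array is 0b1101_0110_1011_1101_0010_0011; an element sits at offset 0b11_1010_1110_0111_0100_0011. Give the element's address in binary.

Add column by column in base 2, right to left:
  1+1 = 0 carry 1
  1+1+1 = 1 carry 1
  0+0+1 = 1
  0+0 = 0
  0+0 = 0
  1+0 = 1
  0+1 = 1
  0+0 = 0
  1+1 = 0 carry 1
  0+1+1 = 0 carry 1
  1+1+1 = 1 carry 1
  1+0+1 = 0 carry 1
  1+0+1 = 0 carry 1
  1+1+1 = 1 carry 1
  0+1+1 = 0 carry 1
  1+1+1 = 1 carry 1
  0+0+1 = 1
  1+1 = 0 carry 1
  1+0+1 = 0 carry 1
  0+1+1 = 0 carry 1
  1+1+1 = 1 carry 1
  0+1+1 = 0 carry 1
  1+0+1 = 0 carry 1
  1+0+1 = 0 carry 1
  final carry 1

0b1000100011010010001100110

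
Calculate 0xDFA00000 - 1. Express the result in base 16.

0xDF9FFFFF

The trailing 5 digits are 0, so subtracting 1 borrows through: they become F and the next digit up decrements.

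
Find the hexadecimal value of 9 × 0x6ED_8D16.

Multiply each base-16 digit by 9, carrying:
  6×9 = 54 → write 6 carry 3
  1×9+3 = 12 → write C
  D×9 = 117 → write 5 carry 7
  8×9+7 = 79 → write F carry 4
  D×9+4 = 121 → write 9 carry 7
  E×9+7 = 133 → write 5 carry 8
  6×9+8 = 62 → write E carry 3
  remaining carry: 3

0x3E59F5C6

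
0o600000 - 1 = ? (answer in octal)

The trailing 5 digits are 0, so subtracting 1 borrows through: they become 7 and the next digit up decrements.

0o577777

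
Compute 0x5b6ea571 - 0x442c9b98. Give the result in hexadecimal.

0x174209d9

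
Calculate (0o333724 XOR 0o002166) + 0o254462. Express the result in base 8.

0o606324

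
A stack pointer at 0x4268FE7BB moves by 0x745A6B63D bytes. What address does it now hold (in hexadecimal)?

0xB6C369DF8

Add column by column in base 16, right to left:
  B+D = 8 carry 1
  B+3+1 = F
  7+6 = D
  E+B = 9 carry 1
  F+6+1 = 6 carry 1
  8+A+1 = 3 carry 1
  6+5+1 = C
  2+4 = 6
  4+7 = B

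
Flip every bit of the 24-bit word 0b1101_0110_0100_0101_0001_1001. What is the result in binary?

Invert each bit: 110101100100010100011001 → 001010011011101011100110.

0b001010011011101011100110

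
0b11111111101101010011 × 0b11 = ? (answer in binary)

0b1011111111000111111001

Multiply each base-2 digit by 3, carrying:
  1×3 = 3 → write 1 carry 1
  1×3+1 = 4 → write 0 carry 2
  0×3+2 = 2 → write 0 carry 1
  0×3+1 = 1 → write 1
  1×3 = 3 → write 1 carry 1
  0×3+1 = 1 → write 1
  1×3 = 3 → write 1 carry 1
  0×3+1 = 1 → write 1
  1×3 = 3 → write 1 carry 1
  1×3+1 = 4 → write 0 carry 2
  0×3+2 = 2 → write 0 carry 1
  1×3+1 = 4 → write 0 carry 2
  1×3+2 = 5 → write 1 carry 2
  1×3+2 = 5 → write 1 carry 2
  1×3+2 = 5 → write 1 carry 2
  1×3+2 = 5 → write 1 carry 2
  1×3+2 = 5 → write 1 carry 2
  1×3+2 = 5 → write 1 carry 2
  1×3+2 = 5 → write 1 carry 2
  1×3+2 = 5 → write 1 carry 2
  remaining carry: 10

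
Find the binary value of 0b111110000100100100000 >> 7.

0b11111000010010

Right shift by 7: drop the 7 least-significant bits.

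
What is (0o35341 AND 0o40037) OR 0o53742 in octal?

0o35341 AND 0o40037 = 0o00001.
Then OR with 0o53742.

0o53743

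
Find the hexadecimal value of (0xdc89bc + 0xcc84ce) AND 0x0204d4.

Add column by column in base 16, right to left:
  c+e = a carry 1
  b+c+1 = 8 carry 1
  9+4+1 = e
  8+8 = 0 carry 1
  c+c+1 = 9 carry 1
  d+c+1 = a carry 1
  final carry 1
Sum = 0x1a90e8a; now AND with 0x0204d4:
  1&0=0, a&0=0, 9&2=0, 0&0=0, e&4=4, 8&d=8, a&4=0

0x480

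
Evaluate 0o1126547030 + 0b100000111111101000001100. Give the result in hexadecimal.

0o1126547030 = 0x95ACE18 in hexadecimal.
0b100000111111101000001100 = 0x83FA0C in hexadecimal.
Add column by column in base 16, right to left:
  8+C = 4 carry 1
  1+0+1 = 2
  E+A = 8 carry 1
  C+F+1 = C carry 1
  A+3+1 = E
  5+8 = D
  9+0 = 9

0x9DEC824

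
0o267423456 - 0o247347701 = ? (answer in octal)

0o20053555

Subtract column by column in base 8:
  6-1 → 5
  5-0 → 5
  4-7 → 5 (borrow)
  3-7-1 → 3 (borrow)
  2-4-1 → 5 (borrow)
  4-3-1 → 0
  7-7 → 0
  6-4 → 2
  2-2 → 0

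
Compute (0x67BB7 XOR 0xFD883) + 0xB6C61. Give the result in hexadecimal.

First 0x67BB7 XOR 0xFD883 = 0x9A334.
Add column by column in base 16, right to left:
  4+1 = 5
  3+6 = 9
  3+C = F
  A+6 = 0 carry 1
  9+B+1 = 5 carry 1
  final carry 1

0x150F95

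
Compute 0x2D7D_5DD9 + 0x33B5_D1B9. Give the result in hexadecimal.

0x61332F92

Add column by column in base 16, right to left:
  9+9 = 2 carry 1
  D+B+1 = 9 carry 1
  D+1+1 = F
  5+D = 2 carry 1
  D+5+1 = 3 carry 1
  7+B+1 = 3 carry 1
  D+3+1 = 1 carry 1
  2+3+1 = 6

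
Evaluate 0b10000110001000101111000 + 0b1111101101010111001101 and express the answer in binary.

Add column by column in base 2, right to left:
  0+1 = 1
  0+0 = 0
  0+1 = 1
  1+1 = 0 carry 1
  1+0+1 = 0 carry 1
  1+0+1 = 0 carry 1
  1+1+1 = 1 carry 1
  0+1+1 = 0 carry 1
  1+1+1 = 1 carry 1
  0+0+1 = 1
  0+1 = 1
  0+0 = 0
  1+1 = 0 carry 1
  0+0+1 = 1
  0+1 = 1
  0+1 = 1
  1+0 = 1
  1+1 = 0 carry 1
  0+1+1 = 0 carry 1
  0+1+1 = 0 carry 1
  0+1+1 = 0 carry 1
  0+1+1 = 0 carry 1
  1+0+1 = 0 carry 1
  final carry 1

0b100000011110011101000101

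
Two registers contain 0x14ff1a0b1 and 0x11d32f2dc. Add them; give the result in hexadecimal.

0x26d24938d

Add column by column in base 16, right to left:
  1+c = d
  b+d = 8 carry 1
  0+2+1 = 3
  a+f = 9 carry 1
  1+2+1 = 4
  f+3 = 2 carry 1
  f+d+1 = d carry 1
  4+1+1 = 6
  1+1 = 2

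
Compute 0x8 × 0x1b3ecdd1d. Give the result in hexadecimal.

Multiply each base-16 digit by 8, carrying:
  d×8 = 104 → write 8 carry 6
  1×8+6 = 14 → write e
  d×8 = 104 → write 8 carry 6
  d×8+6 = 110 → write e carry 6
  c×8+6 = 102 → write 6 carry 6
  e×8+6 = 118 → write 6 carry 7
  3×8+7 = 31 → write f carry 1
  b×8+1 = 89 → write 9 carry 5
  1×8+5 = 13 → write d

0xd9f66e8e8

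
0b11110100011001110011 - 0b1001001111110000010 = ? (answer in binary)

0b10101010011011110001

Subtract column by column in base 2:
  1-0 → 1
  1-1 → 0
  0-0 → 0
  0-0 → 0
  1-0 → 1
  1-0 → 1
  1-0 → 1
  0-1 → 1 (borrow)
  0-1-1 → 0 (borrow)
  1-1-1 → 1 (borrow)
  1-1-1 → 1 (borrow)
  0-1-1 → 0 (borrow)
  0-1-1 → 0 (borrow)
  0-0-1 → 1 (borrow)
  1-0-1 → 0
  0-1 → 1 (borrow)
  1-0-1 → 0
  1-0 → 1
  1-1 → 0
  1-0 → 1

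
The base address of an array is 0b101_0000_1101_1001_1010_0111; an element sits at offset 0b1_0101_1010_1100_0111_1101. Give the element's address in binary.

0b11001101000011000100100

Add column by column in base 2, right to left:
  1+1 = 0 carry 1
  1+0+1 = 0 carry 1
  1+1+1 = 1 carry 1
  0+1+1 = 0 carry 1
  0+1+1 = 0 carry 1
  1+1+1 = 1 carry 1
  0+1+1 = 0 carry 1
  1+0+1 = 0 carry 1
  1+0+1 = 0 carry 1
  0+0+1 = 1
  0+1 = 1
  1+1 = 0 carry 1
  1+0+1 = 0 carry 1
  0+1+1 = 0 carry 1
  1+0+1 = 0 carry 1
  1+1+1 = 1 carry 1
  0+1+1 = 0 carry 1
  0+0+1 = 1
  0+1 = 1
  0+0 = 0
  1+1 = 0 carry 1
  0+0+1 = 1
  1+0 = 1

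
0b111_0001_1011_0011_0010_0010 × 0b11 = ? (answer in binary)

0b1010101010001100101100110

Multiply each base-2 digit by 3, carrying:
  0×3 = 0 → write 0
  1×3 = 3 → write 1 carry 1
  0×3+1 = 1 → write 1
  0×3 = 0 → write 0
  0×3 = 0 → write 0
  1×3 = 3 → write 1 carry 1
  0×3+1 = 1 → write 1
  0×3 = 0 → write 0
  1×3 = 3 → write 1 carry 1
  1×3+1 = 4 → write 0 carry 2
  0×3+2 = 2 → write 0 carry 1
  0×3+1 = 1 → write 1
  1×3 = 3 → write 1 carry 1
  1×3+1 = 4 → write 0 carry 2
  0×3+2 = 2 → write 0 carry 1
  1×3+1 = 4 → write 0 carry 2
  1×3+2 = 5 → write 1 carry 2
  0×3+2 = 2 → write 0 carry 1
  0×3+1 = 1 → write 1
  0×3 = 0 → write 0
  1×3 = 3 → write 1 carry 1
  1×3+1 = 4 → write 0 carry 2
  1×3+2 = 5 → write 1 carry 2
  remaining carry: 10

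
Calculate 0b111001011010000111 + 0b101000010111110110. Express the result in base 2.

Add column by column in base 2, right to left:
  1+0 = 1
  1+1 = 0 carry 1
  1+1+1 = 1 carry 1
  0+0+1 = 1
  0+1 = 1
  0+1 = 1
  0+1 = 1
  1+1 = 0 carry 1
  0+1+1 = 0 carry 1
  1+0+1 = 0 carry 1
  1+1+1 = 1 carry 1
  0+0+1 = 1
  1+0 = 1
  0+0 = 0
  0+0 = 0
  1+1 = 0 carry 1
  1+0+1 = 0 carry 1
  1+1+1 = 1 carry 1
  final carry 1

0b1100001110001111101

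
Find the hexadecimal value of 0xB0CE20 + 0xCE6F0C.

Add column by column in base 16, right to left:
  0+C = C
  2+0 = 2
  E+F = D carry 1
  C+6+1 = 3 carry 1
  0+E+1 = F
  B+C = 7 carry 1
  final carry 1

0x17F3D2C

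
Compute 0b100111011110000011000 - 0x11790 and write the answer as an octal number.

0o4522210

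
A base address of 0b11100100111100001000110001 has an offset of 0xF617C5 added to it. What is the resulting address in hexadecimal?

0b11100100111100001000110001 = 0x393C231 in hexadecimal.
Add column by column in base 16, right to left:
  1+5 = 6
  3+C = F
  2+7 = 9
  C+1 = D
  3+6 = 9
  9+F = 8 carry 1
  3+0+1 = 4

0x489D9F6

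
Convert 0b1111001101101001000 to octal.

0o1715510

Group the bits in threes: 001 111 001 101 101 001 000 → 1715510.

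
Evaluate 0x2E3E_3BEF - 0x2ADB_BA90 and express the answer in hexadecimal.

0x362815F

Subtract column by column in base 16:
  F-0 → F
  E-9 → 5
  B-A → 1
  3-B → 8 (borrow)
  E-B-1 → 2
  3-D → 6 (borrow)
  E-A-1 → 3
  2-2 → 0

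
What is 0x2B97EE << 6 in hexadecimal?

0xAE5FB80

6 bits is not a whole number of base-16 digits; in binary: 1010111001011111101110 << 6 = 1010111001011111101110000000.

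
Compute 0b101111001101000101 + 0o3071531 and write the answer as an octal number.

0b101111001101000101 = 0o571505 in octal.
Add column by column in base 8, right to left:
  5+1 = 6
  0+3 = 3
  5+5 = 2 carry 1
  1+1+1 = 3
  7+7 = 6 carry 1
  5+0+1 = 6
  0+3 = 3

0o3663236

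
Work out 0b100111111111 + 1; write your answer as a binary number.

The trailing 9 digits are 1 (max in base 2), so adding 1 cascades: they roll to 0 and the next digit up increments.

0b101000000000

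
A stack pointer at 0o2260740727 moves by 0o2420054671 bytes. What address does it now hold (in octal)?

0o4701015620

Add column by column in base 8, right to left:
  7+1 = 0 carry 1
  2+7+1 = 2 carry 1
  7+6+1 = 6 carry 1
  0+4+1 = 5
  4+5 = 1 carry 1
  7+0+1 = 0 carry 1
  0+0+1 = 1
  6+2 = 0 carry 1
  2+4+1 = 7
  2+2 = 4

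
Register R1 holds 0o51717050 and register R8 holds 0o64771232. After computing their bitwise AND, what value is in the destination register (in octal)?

0o40711010

AND each oct digit independently (no carries):
  5&6=4, 1&4=0, 7&7=7, 1&7=1, 7&1=1, 0&2=0, 5&3=1, 0&2=0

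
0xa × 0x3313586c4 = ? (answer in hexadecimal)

0x1fec1743a8

Multiply each base-16 digit by 10, carrying:
  4×10 = 40 → write 8 carry 2
  c×10+2 = 122 → write a carry 7
  6×10+7 = 67 → write 3 carry 4
  8×10+4 = 84 → write 4 carry 5
  5×10+5 = 55 → write 7 carry 3
  3×10+3 = 33 → write 1 carry 2
  1×10+2 = 12 → write c
  3×10 = 30 → write e carry 1
  3×10+1 = 31 → write f carry 1
  remaining carry: 1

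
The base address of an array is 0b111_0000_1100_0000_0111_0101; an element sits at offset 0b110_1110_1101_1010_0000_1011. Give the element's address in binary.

Add column by column in base 2, right to left:
  1+1 = 0 carry 1
  0+1+1 = 0 carry 1
  1+0+1 = 0 carry 1
  0+1+1 = 0 carry 1
  1+0+1 = 0 carry 1
  1+0+1 = 0 carry 1
  1+0+1 = 0 carry 1
  0+0+1 = 1
  0+0 = 0
  0+1 = 1
  0+0 = 0
  0+1 = 1
  0+1 = 1
  0+0 = 0
  1+1 = 0 carry 1
  1+1+1 = 1 carry 1
  0+0+1 = 1
  0+1 = 1
  0+1 = 1
  0+1 = 1
  1+0 = 1
  1+1 = 0 carry 1
  1+1+1 = 1 carry 1
  final carry 1

0b110111111001101010000000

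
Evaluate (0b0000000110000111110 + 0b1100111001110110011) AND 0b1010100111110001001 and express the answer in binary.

0b1000100111110000001

Add column by column in base 2, right to left:
  0+1 = 1
  1+1 = 0 carry 1
  1+0+1 = 0 carry 1
  1+0+1 = 0 carry 1
  1+1+1 = 1 carry 1
  1+1+1 = 1 carry 1
  0+0+1 = 1
  0+1 = 1
  0+1 = 1
  0+1 = 1
  1+0 = 1
  1+0 = 1
  0+1 = 1
  0+1 = 1
  0+1 = 1
  0+0 = 0
  0+0 = 0
  0+1 = 1
  0+1 = 1
Sum = 0b1100111111111110001; now AND with 0b1010100111110001001:
  1100111111111110001
& 1010100111110001001
= 1000100111110000001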